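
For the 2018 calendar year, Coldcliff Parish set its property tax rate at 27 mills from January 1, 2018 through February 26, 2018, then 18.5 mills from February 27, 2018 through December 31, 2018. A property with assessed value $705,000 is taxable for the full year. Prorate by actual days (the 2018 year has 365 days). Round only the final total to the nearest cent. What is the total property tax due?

January 1 – February 26, 2018: 57 days at 27 mills → $705,000 × 2.7% × 57/365 = $2,972.5890
February 27 – December 31, 2018: 308 days at 18.5 mills → $705,000 × 1.85% × 308/365 = $11,005.7260
Total = $13,978.3151

$13,978.32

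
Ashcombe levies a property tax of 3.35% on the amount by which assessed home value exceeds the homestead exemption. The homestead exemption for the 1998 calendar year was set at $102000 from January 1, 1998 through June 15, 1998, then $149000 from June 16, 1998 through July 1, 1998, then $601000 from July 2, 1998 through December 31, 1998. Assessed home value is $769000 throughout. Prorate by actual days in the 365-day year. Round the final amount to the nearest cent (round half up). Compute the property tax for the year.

$13894.33

January 1 – June 15, 1998: 166 days, exemption $102000 → ($769000 − $102000) × 3.35% × 166/365 = $10162.1562
June 16 – July 1, 1998: 16 days, exemption $149000 → ($769000 − $149000) × 3.35% × 16/365 = $910.4658
July 2 – December 31, 1998: 183 days, exemption $601000 → ($769000 − $601000) × 3.35% × 183/365 = $2821.7096
Total = $13894.3315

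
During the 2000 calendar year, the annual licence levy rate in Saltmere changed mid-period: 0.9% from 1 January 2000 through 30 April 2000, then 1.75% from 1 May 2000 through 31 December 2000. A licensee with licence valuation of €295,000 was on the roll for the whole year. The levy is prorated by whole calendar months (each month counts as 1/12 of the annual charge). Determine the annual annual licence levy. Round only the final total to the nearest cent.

€4,326.67

1 January – 30 April 2000: 4 months at 0.9% → €295,000 × 0.9% × 4/12 = €885.0000
1 May – 31 December 2000: 8 months at 1.75% → €295,000 × 1.75% × 8/12 = €3,441.6667
Total = €4,326.6667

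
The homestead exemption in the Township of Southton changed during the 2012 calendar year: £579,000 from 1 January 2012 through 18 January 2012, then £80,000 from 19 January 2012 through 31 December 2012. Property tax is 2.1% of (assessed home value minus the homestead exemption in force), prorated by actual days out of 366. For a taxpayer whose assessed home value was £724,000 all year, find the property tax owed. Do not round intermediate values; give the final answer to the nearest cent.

£13,008.64

1 January – 18 January 2012: 18 days, exemption £579,000 → (£724,000 − £579,000) × 2.1% × 18/366 = £149.7541
19 January – 31 December 2012: 348 days, exemption £80,000 → (£724,000 − £80,000) × 2.1% × 348/366 = £12,858.8852
Total = £13,008.6393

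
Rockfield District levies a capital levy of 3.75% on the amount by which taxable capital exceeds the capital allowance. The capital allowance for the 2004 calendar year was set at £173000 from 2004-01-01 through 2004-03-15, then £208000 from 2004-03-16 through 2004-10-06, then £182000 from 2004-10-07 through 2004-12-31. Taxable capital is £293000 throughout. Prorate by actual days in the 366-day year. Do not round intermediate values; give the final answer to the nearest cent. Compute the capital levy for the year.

2004-01-01 to 2004-03-15: 75 days, exemption £173000 → (£293000 − £173000) × 3.75% × 75/366 = £922.1311
2004-03-16 to 2004-10-06: 205 days, exemption £208000 → (£293000 − £208000) × 3.75% × 205/366 = £1785.3484
2004-10-07 to 2004-12-31: 86 days, exemption £182000 → (£293000 − £182000) × 3.75% × 86/366 = £978.0738
Total = £3685.5533

£3685.55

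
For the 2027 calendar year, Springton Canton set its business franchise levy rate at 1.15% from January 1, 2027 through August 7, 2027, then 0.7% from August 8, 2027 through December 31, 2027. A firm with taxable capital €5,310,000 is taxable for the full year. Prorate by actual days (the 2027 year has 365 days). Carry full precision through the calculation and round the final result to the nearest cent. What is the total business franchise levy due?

€51,507.00

January 1 – August 7, 2027: 219 days at 1.15% → €5,310,000 × 1.15% × 219/365 = €36,639.0000
August 8 – December 31, 2027: 146 days at 0.7% → €5,310,000 × 0.7% × 146/365 = €14,868.0000
Total = €51,507.0000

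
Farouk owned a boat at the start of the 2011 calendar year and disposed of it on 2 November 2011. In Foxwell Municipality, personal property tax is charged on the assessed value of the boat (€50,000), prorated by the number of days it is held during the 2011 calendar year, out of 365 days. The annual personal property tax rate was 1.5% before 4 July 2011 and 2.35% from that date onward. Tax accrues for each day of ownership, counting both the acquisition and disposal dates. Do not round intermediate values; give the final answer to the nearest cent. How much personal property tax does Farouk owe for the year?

1 January – 3 July 2011: 184 days at 1.5% → €50,000 × 1.5% × 184/365 = €378.0822
4 July – 2 November 2011: 122 days at 2.35% → €50,000 × 2.35% × 122/365 = €392.7397
Total = €770.8219

€770.82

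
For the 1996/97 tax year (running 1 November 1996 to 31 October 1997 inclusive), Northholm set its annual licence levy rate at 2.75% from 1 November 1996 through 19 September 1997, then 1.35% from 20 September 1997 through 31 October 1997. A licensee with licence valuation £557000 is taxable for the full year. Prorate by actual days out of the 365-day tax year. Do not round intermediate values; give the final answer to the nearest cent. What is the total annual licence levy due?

1 November 1996 – 19 September 1997: 323 days at 2.75% → £557000 × 2.75% × 323/365 = £13554.9384
20 September – 31 October 1997: 42 days at 1.35% → £557000 × 1.35% × 42/365 = £865.2575
Total = £14420.1959

£14420.20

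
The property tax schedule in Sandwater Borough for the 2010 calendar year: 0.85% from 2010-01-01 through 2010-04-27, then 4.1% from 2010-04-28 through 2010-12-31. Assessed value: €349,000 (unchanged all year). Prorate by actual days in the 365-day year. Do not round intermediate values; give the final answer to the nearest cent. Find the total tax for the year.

€10,673.18

2010-01-01 to 2010-04-27: 117 days at 0.85% → €349,000 × 0.85% × 117/365 = €950.9055
2010-04-28 to 2010-12-31: 248 days at 4.1% → €349,000 × 4.1% × 248/365 = €9,722.2795
Total = €10,673.1849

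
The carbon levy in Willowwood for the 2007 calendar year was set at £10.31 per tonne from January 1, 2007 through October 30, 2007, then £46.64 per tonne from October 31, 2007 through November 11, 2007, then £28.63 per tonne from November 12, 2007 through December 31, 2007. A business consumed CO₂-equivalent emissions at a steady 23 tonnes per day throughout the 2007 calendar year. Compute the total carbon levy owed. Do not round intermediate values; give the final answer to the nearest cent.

£117,647.53

January 1 – October 30, 2007: 303 days × 23 tonnes/day = 6,969 tonnes at £10.31/tonne → £71,850.39
October 31 – November 11, 2007: 12 days × 23 tonnes/day = 276 tonnes at £46.64/tonne → £12,872.64
November 12 – December 31, 2007: 50 days × 23 tonnes/day = 1,150 tonnes at £28.63/tonne → £32,924.50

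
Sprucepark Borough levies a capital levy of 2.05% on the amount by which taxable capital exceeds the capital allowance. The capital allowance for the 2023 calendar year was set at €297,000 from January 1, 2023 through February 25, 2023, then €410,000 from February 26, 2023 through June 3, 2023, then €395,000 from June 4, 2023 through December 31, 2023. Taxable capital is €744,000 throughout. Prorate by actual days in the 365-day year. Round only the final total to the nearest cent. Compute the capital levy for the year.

€7,380.17

January 1 – February 25, 2023: 56 days, exemption €297,000 → (€744,000 − €297,000) × 2.05% × 56/365 = €1,405.9068
February 26 – June 3, 2023: 98 days, exemption €410,000 → (€744,000 − €410,000) × 2.05% × 98/365 = €1,838.3726
June 4 – December 31, 2023: 211 days, exemption €395,000 → (€744,000 − €395,000) × 2.05% × 211/365 = €4,135.8890
Total = €7,380.1685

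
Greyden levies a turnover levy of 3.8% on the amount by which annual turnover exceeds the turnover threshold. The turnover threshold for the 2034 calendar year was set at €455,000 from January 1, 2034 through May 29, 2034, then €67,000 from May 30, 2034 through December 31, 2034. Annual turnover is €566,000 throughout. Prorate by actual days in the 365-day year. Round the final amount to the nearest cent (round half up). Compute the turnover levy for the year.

€12,943.22

January 1 – May 29, 2034: 149 days, exemption €455,000 → (€566,000 − €455,000) × 3.8% × 149/365 = €1,721.8685
May 30 – December 31, 2034: 216 days, exemption €67,000 → (€566,000 − €67,000) × 3.8% × 216/365 = €11,221.3479
Total = €12,943.2164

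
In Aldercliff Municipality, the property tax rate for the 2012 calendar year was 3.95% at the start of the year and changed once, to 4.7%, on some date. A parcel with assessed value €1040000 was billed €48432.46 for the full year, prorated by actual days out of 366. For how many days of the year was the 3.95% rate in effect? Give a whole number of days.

Let d = days at the first rate; then 366 − d days at the second rate.
€1040000 × [3.95%·d + 4.7%·(366−d)] / 366 = €48432.46
Solving gives d = 21, so the new rate took effect on 22 Jan 2012.

21 days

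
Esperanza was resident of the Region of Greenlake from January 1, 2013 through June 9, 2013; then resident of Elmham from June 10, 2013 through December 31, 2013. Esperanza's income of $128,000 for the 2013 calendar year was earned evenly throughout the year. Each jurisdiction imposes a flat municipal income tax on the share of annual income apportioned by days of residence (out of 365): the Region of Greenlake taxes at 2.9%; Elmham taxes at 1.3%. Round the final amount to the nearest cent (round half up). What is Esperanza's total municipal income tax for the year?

The Region of Greenlake, January 1 – June 9, 2013: 160 days → $128,000 × 2.9% × 160/365 = $1,627.1781
Elmham, June 10 – December 31, 2013: 205 days → $128,000 × 1.3% × 205/365 = $934.5753
Total = $2,561.7534

$2,561.75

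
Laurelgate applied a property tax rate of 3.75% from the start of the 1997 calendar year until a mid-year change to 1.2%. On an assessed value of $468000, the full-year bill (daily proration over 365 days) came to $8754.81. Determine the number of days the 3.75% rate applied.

Let d = days at the first rate; then 365 − d days at the second rate.
$468000 × [3.75%·d + 1.2%·(365−d)] / 365 = $8754.81
Solving gives d = 96, so the new rate took effect on April 7, 1997.

96 days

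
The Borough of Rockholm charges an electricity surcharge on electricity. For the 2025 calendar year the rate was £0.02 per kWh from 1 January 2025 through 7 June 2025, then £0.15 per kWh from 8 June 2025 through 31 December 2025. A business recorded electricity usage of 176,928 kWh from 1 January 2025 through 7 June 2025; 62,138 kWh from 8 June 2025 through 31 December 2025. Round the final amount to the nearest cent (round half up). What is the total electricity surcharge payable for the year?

£12,859.26

1 January – 7 June 2025: 176,928 kWh at £0.02/kWh → £3,538.56
8 June – 31 December 2025: 62,138 kWh at £0.15/kWh → £9,320.70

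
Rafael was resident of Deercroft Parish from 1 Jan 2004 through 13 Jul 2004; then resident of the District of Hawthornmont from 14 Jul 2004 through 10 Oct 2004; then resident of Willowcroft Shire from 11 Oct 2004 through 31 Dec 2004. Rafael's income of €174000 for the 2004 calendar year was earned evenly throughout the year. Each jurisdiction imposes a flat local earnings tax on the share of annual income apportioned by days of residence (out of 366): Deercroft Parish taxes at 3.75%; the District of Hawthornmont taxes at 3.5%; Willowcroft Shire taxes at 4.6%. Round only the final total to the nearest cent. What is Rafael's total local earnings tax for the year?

€6750.58

Deercroft Parish, 1 Jan – 13 Jul 2004: 195 days → €174000 × 3.75% × 195/366 = €3476.4344
The District of Hawthornmont, 14 Jul – 10 Oct 2004: 89 days → €174000 × 3.5% × 89/366 = €1480.9016
Willowcroft Shire, 11 Oct – 31 Dec 2004: 82 days → €174000 × 4.6% × 82/366 = €1793.2459
Total = €6750.5820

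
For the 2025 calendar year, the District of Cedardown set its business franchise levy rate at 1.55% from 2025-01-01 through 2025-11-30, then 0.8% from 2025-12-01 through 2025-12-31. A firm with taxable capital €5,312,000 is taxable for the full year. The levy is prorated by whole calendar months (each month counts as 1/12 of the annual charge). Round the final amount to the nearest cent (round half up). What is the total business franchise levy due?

2025-01-01 to 2025-11-30: 11 months at 1.55% → €5,312,000 × 1.55% × 11/12 = €75,474.6667
2025-12-01 to 2025-12-31: 1 month at 0.8% → €5,312,000 × 0.8% × 1/12 = €3,541.3333
Total = €79,016.0000

€79,016.00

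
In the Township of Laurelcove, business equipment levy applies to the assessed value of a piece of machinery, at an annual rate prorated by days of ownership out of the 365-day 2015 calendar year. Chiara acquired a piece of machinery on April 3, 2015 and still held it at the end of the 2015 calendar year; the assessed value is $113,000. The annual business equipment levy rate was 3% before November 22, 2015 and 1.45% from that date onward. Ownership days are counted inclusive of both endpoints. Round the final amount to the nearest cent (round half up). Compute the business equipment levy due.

April 3 – November 21, 2015: 233 days at 3% → $113,000 × 3% × 233/365 = $2,164.0274
November 22 – December 31, 2015: 40 days at 1.45% → $113,000 × 1.45% × 40/365 = $179.5616
Total = $2,343.5890

$2,343.59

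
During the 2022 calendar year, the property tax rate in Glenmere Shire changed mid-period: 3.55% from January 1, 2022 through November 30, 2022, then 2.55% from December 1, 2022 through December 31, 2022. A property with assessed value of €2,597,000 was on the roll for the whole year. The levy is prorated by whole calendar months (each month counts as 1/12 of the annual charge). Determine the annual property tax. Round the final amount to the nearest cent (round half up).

€90,029.33

January 1 – November 30, 2022: 11 months at 3.55% → €2,597,000 × 3.55% × 11/12 = €84,510.7083
December 1 – December 31, 2022: 1 month at 2.55% → €2,597,000 × 2.55% × 1/12 = €5,518.6250
Total = €90,029.3333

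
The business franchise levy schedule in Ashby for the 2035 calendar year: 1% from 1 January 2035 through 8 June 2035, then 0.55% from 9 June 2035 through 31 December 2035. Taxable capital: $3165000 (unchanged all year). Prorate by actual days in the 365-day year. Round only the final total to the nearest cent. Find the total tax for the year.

1 January – 8 June 2035: 159 days at 1% → $3165000 × 1% × 159/365 = $13787.2603
9 June – 31 December 2035: 206 days at 0.55% → $3165000 × 0.55% × 206/365 = $9824.5068
Total = $23611.7671

$23611.77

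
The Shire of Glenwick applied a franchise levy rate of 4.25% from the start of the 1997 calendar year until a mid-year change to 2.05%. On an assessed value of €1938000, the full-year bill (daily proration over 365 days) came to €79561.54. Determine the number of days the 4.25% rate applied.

Let d = days at the first rate; then 365 − d days at the second rate.
€1938000 × [4.25%·d + 2.05%·(365−d)] / 365 = €79561.54
Solving gives d = 341, so the new rate took effect on 8 Dec 1997.

341 days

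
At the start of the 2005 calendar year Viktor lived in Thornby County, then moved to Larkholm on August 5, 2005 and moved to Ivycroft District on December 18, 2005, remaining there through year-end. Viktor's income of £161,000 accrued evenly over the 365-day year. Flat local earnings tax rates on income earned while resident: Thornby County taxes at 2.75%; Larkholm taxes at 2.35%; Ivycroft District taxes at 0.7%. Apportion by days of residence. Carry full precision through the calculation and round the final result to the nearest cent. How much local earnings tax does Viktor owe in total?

Thornby County, January 1 – August 4, 2005: 216 days → £161,000 × 2.75% × 216/365 = £2,620.1096
Larkholm, August 5 – December 17, 2005: 135 days → £161,000 × 2.35% × 135/365 = £1,399.3767
Ivycroft District, December 18 – December 31, 2005: 14 days → £161,000 × 0.7% × 14/365 = £43.2274
Total = £4,062.7137

£4,062.71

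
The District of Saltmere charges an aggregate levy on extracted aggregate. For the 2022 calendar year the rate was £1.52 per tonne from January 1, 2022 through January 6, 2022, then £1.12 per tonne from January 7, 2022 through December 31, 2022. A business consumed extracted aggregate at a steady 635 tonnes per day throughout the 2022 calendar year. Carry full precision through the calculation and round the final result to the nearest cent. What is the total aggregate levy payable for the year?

January 1 – January 6, 2022: 6 days × 635 tonnes/day = 3,810 tonnes at £1.52/tonne → £5,791.20
January 7 – December 31, 2022: 359 days × 635 tonnes/day = 227,965 tonnes at £1.12/tonne → £255,320.80

£261,112.00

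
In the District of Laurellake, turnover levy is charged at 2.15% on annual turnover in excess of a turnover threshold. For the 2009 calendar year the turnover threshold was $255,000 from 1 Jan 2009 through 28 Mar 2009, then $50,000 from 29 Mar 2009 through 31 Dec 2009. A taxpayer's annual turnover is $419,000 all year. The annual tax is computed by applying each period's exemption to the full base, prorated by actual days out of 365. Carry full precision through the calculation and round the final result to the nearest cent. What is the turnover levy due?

$6,882.95

1 Jan – 28 Mar 2009: 87 days, exemption $255,000 → ($419,000 − $255,000) × 2.15% × 87/365 = $840.4438
29 Mar – 31 Dec 2009: 278 days, exemption $50,000 → ($419,000 − $50,000) × 2.15% × 278/365 = $6,042.5014
Total = $6,882.9452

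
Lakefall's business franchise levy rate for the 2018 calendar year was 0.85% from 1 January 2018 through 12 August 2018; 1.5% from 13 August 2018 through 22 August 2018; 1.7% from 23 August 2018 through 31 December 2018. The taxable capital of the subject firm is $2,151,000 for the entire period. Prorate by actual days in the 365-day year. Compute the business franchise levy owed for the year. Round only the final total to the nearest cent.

1 January – 12 August 2018: 224 days at 0.85% → $2,151,000 × 0.85% × 224/365 = $11,220.5589
13 August – 22 August 2018: 10 days at 1.5% → $2,151,000 × 1.5% × 10/365 = $883.9726
23 August – 31 December 2018: 131 days at 1.7% → $2,151,000 × 1.7% × 131/365 = $13,124.0466
Total = $25,228.5781

$25,228.58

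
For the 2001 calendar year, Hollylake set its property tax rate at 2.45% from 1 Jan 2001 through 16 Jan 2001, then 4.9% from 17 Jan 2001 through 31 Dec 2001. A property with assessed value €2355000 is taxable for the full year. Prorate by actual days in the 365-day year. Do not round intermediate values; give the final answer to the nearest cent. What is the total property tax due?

€112865.79

1 Jan – 16 Jan 2001: 16 days at 2.45% → €2355000 × 2.45% × 16/365 = €2529.2055
17 Jan – 31 Dec 2001: 349 days at 4.9% → €2355000 × 4.9% × 349/365 = €110336.5890
Total = €112865.7945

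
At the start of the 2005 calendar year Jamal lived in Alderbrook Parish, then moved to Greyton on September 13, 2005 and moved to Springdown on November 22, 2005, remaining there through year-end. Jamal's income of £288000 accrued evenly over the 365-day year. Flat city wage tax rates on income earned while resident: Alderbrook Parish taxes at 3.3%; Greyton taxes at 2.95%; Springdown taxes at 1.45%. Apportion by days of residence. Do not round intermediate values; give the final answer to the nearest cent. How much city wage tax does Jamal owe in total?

£8726.79

Alderbrook Parish, January 1 – September 12, 2005: 255 days → £288000 × 3.3% × 255/365 = £6639.7808
Greyton, September 13 – November 21, 2005: 70 days → £288000 × 2.95% × 70/365 = £1629.3699
Springdown, November 22 – December 31, 2005: 40 days → £288000 × 1.45% × 40/365 = £457.6438
Total = £8726.7945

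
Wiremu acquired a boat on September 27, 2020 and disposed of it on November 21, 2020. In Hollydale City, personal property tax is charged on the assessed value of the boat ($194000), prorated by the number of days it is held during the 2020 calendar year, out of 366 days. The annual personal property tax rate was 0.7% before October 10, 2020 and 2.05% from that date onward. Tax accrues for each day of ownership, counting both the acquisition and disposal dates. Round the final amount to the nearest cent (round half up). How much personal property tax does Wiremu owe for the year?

$515.48

September 27 – October 9, 2020: 13 days at 0.7% → $194000 × 0.7% × 13/366 = $48.2350
October 10 – November 21, 2020: 43 days at 2.05% → $194000 × 2.05% × 43/366 = $467.2432
Total = $515.4781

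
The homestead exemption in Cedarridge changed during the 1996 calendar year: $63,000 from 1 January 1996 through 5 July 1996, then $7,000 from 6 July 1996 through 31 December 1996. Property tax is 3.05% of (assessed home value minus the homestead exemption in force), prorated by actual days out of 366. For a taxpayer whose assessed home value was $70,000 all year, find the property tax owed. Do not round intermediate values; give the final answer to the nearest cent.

$1,048.83

1 January – 5 July 1996: 187 days, exemption $63,000 → ($70,000 − $63,000) × 3.05% × 187/366 = $109.0833
6 July – 31 December 1996: 179 days, exemption $7,000 → ($70,000 − $7,000) × 3.05% × 179/366 = $939.7500
Total = $1,048.8333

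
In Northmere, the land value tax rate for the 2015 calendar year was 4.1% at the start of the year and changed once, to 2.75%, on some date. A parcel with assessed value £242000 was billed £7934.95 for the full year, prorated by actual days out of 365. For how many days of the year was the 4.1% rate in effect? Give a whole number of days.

Let d = days at the first rate; then 365 − d days at the second rate.
£242000 × [4.1%·d + 2.75%·(365−d)] / 365 = £7934.95
Solving gives d = 143, so the new rate took effect on May 24, 2015.

143 days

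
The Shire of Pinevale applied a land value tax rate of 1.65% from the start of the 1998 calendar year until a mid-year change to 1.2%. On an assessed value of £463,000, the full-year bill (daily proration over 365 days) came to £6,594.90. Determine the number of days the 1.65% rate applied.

Let d = days at the first rate; then 365 − d days at the second rate.
£463,000 × [1.65%·d + 1.2%·(365−d)] / 365 = £6,594.90
Solving gives d = 182, so the new rate took effect on July 2, 1998.

182 days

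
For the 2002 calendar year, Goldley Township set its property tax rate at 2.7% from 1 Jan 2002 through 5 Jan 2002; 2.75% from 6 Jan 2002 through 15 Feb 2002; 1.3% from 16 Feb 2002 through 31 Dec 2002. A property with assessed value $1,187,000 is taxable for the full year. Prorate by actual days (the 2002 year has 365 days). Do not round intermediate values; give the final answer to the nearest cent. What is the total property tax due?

1 Jan – 5 Jan 2002: 5 days at 2.7% → $1,187,000 × 2.7% × 5/365 = $439.0274
6 Jan – 15 Feb 2002: 41 days at 2.75% → $1,187,000 × 2.75% × 41/365 = $3,666.6918
16 Feb – 31 Dec 2002: 319 days at 1.3% → $1,187,000 × 1.3% × 319/365 = $13,486.2712
Total = $17,591.9904

$17,591.99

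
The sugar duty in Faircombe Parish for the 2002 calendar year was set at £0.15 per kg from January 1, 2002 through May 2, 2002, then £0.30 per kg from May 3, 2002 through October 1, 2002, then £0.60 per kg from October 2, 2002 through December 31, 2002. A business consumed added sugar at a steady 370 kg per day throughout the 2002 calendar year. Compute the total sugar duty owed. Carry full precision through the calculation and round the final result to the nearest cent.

£43,845.00

January 1 – May 2, 2002: 122 days × 370 kg/day = 45,140 kg at £0.15/kg → £6,771.00
May 3 – October 1, 2002: 152 days × 370 kg/day = 56,240 kg at £0.30/kg → £16,872.00
October 2 – December 31, 2002: 91 days × 370 kg/day = 33,670 kg at £0.60/kg → £20,202.00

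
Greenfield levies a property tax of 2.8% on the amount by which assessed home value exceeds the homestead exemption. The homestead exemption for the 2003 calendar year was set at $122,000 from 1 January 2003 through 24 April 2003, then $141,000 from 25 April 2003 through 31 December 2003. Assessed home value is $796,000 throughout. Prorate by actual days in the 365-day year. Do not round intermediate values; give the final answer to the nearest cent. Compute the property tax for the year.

$18,506.16

1 January – 24 April 2003: 114 days, exemption $122,000 → ($796,000 − $122,000) × 2.8% × 114/365 = $5,894.2685
25 April – 31 December 2003: 251 days, exemption $141,000 → ($796,000 − $141,000) × 2.8% × 251/365 = $12,611.8904
Total = $18,506.1589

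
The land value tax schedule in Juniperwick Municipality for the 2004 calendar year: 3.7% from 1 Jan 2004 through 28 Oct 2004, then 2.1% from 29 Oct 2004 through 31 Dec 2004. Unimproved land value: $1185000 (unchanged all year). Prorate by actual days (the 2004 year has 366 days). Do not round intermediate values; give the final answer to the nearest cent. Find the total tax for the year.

1 Jan – 28 Oct 2004: 302 days at 3.7% → $1185000 × 3.7% × 302/366 = $36178.1148
29 Oct – 31 Dec 2004: 64 days at 2.1% → $1185000 × 2.1% × 64/366 = $4351.4754
Total = $40529.5902

$40529.59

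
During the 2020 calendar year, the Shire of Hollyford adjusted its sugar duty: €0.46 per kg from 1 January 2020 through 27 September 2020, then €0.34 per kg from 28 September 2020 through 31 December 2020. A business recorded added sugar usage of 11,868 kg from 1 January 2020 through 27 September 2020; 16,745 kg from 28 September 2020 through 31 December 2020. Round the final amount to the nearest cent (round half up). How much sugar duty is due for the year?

€11152.58

1 January – 27 September 2020: 11,868 kg at €0.46/kg → €5459.28
28 September – 31 December 2020: 16,745 kg at €0.34/kg → €5693.30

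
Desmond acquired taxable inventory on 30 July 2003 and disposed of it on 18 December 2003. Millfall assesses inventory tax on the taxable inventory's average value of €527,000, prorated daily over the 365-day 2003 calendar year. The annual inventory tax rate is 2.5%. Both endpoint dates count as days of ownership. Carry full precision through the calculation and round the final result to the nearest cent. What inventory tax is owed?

€5,125.62

Days held (30 July – 18 December 2003): 142 out of 365
Tax = €527,000 × 2.5% × 142/365 = €5,125.6164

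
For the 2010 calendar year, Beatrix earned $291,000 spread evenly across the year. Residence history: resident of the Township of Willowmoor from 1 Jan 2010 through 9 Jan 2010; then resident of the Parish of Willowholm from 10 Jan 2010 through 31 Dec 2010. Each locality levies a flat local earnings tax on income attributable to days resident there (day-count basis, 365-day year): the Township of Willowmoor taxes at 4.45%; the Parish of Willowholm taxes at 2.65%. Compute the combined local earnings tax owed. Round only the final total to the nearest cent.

The Township of Willowmoor, 1 Jan – 9 Jan 2010: 9 days → $291,000 × 4.45% × 9/365 = $319.3027
The Parish of Willowholm, 10 Jan – 31 Dec 2010: 356 days → $291,000 × 2.65% × 356/365 = $7,521.3534
Total = $7,840.6562

$7,840.66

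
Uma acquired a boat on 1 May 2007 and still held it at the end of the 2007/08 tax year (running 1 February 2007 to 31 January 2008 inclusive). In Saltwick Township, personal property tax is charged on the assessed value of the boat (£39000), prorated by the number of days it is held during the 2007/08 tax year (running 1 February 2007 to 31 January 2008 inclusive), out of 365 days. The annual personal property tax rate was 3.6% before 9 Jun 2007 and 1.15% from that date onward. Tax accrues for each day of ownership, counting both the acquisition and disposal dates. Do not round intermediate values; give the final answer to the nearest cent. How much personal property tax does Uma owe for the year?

£441.23

1 May – 8 Jun 2007: 39 days at 3.6% → £39000 × 3.6% × 39/365 = £150.0164
9 Jun 2007 – 31 Jan 2008: 237 days at 1.15% → £39000 × 1.15% × 237/365 = £291.2178
Total = £441.2342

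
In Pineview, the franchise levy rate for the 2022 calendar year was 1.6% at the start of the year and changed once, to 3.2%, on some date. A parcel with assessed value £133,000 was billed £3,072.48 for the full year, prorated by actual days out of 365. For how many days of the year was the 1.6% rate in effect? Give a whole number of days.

203 days

Let d = days at the first rate; then 365 − d days at the second rate.
£133,000 × [1.6%·d + 3.2%·(365−d)] / 365 = £3,072.48
Solving gives d = 203, so the new rate took effect on July 23, 2022.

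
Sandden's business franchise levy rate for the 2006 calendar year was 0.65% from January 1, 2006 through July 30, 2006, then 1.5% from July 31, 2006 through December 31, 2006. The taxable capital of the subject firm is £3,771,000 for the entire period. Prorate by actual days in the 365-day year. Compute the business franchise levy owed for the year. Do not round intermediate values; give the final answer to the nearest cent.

£38,035.44

January 1 – July 30, 2006: 211 days at 0.65% → £3,771,000 × 0.65% × 211/365 = £14,169.6616
July 31 – December 31, 2006: 154 days at 1.5% → £3,771,000 × 1.5% × 154/365 = £23,865.7808
Total = £38,035.4425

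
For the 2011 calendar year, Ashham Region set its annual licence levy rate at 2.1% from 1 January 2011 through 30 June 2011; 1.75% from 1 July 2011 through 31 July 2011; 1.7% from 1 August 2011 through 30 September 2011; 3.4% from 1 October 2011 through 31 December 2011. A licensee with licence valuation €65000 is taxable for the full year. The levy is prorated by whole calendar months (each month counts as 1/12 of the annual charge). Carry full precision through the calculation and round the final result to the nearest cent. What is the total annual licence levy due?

1 January – 30 June 2011: 6 months at 2.1% → €65000 × 2.1% × 6/12 = €682.5000
1 July – 31 July 2011: 1 month at 1.75% → €65000 × 1.75% × 1/12 = €94.7917
1 August – 30 September 2011: 2 months at 1.7% → €65000 × 1.7% × 2/12 = €184.1667
1 October – 31 December 2011: 3 months at 3.4% → €65000 × 3.4% × 3/12 = €552.5000
Total = €1513.9583

€1513.96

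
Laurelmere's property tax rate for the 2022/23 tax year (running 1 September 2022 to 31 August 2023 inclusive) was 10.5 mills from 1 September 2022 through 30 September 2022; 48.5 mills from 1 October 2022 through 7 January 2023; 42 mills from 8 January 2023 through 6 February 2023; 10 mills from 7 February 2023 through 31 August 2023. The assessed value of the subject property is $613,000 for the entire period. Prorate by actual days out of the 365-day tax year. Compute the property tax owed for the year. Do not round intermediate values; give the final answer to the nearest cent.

$14,168.70

1 September – 30 September 2022: 30 days at 10.5 mills → $613,000 × 1.05% × 30/365 = $529.0274
1 October 2022 – 7 January 2023: 99 days at 48.5 mills → $613,000 × 4.85% × 99/365 = $8,063.8890
8 January – 6 February 2023: 30 days at 42 mills → $613,000 × 4.2% × 30/365 = $2,116.1096
7 February – 31 August 2023: 206 days at 10 mills → $613,000 × 1% × 206/365 = $3,459.6712
Total = $14,168.6973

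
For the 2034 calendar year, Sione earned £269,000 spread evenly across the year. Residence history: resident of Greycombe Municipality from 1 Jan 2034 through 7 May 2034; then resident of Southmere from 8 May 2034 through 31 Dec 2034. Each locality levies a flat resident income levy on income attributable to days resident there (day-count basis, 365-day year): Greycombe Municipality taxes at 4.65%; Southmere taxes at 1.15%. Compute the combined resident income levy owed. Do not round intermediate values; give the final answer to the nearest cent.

£6,369.40

Greycombe Municipality, 1 Jan – 7 May 2034: 127 days → £269,000 × 4.65% × 127/365 = £4,352.2726
Southmere, 8 May – 31 Dec 2034: 238 days → £269,000 × 1.15% × 238/365 = £2,017.1315
Total = £6,369.4041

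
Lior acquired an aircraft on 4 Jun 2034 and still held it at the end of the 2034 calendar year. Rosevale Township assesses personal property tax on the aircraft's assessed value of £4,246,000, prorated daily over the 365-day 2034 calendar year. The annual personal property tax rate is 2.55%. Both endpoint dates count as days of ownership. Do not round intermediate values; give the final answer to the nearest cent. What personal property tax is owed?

Days held (4 Jun – 31 Dec 2034): 211 out of 365
Tax = £4,246,000 × 2.55% × 211/365 = £62,590.6932

£62,590.69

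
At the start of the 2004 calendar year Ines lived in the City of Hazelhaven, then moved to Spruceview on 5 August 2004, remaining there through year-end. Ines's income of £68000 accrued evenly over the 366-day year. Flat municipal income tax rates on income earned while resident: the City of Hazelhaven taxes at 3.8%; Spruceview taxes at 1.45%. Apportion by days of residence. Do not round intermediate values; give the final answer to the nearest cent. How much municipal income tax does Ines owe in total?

The City of Hazelhaven, 1 January – 4 August 2004: 217 days → £68000 × 3.8% × 217/366 = £1532.0437
Spruceview, 5 August – 31 December 2004: 149 days → £68000 × 1.45% × 149/366 = £401.4044
Total = £1933.4481

£1933.45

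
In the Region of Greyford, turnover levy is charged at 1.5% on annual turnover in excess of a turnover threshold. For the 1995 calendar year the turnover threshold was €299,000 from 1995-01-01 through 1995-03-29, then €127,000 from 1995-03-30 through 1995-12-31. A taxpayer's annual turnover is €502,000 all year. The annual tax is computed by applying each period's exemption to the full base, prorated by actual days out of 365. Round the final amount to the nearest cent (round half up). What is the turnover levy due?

1995-01-01 to 1995-03-29: 88 days, exemption €299,000 → (€502,000 − €299,000) × 1.5% × 88/365 = €734.1370
1995-03-30 to 1995-12-31: 277 days, exemption €127,000 → (€502,000 − €127,000) × 1.5% × 277/365 = €4,268.8356
Total = €5,002.9726

€5,002.97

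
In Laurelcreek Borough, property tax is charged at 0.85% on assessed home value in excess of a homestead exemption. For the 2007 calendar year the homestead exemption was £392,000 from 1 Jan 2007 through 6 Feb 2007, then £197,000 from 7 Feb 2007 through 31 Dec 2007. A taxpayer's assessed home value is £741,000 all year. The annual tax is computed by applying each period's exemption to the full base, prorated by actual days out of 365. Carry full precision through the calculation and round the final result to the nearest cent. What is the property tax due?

1 Jan – 6 Feb 2007: 37 days, exemption £392,000 → (£741,000 − £392,000) × 0.85% × 37/365 = £300.7137
7 Feb – 31 Dec 2007: 328 days, exemption £197,000 → (£741,000 − £197,000) × 0.85% × 328/365 = £4,155.2658
Total = £4,455.9795

£4,455.98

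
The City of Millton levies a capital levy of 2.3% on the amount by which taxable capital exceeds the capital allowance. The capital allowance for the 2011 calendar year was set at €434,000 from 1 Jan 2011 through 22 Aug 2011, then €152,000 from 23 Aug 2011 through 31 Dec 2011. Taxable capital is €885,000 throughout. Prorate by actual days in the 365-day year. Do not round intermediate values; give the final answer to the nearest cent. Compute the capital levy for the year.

1 Jan – 22 Aug 2011: 234 days, exemption €434,000 → (€885,000 − €434,000) × 2.3% × 234/365 = €6,650.0877
23 Aug – 31 Dec 2011: 131 days, exemption €152,000 → (€885,000 − €152,000) × 2.3% × 131/365 = €6,050.7644
Total = €12,700.8521

€12,700.85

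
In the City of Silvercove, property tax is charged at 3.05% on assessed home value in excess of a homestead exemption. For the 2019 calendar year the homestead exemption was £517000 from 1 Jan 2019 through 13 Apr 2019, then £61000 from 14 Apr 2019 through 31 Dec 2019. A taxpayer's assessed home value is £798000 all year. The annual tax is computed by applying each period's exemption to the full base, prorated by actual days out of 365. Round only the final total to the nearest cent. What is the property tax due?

1 Jan – 13 Apr 2019: 103 days, exemption £517000 → (£798000 − £517000) × 3.05% × 103/365 = £2418.5247
14 Apr – 31 Dec 2019: 262 days, exemption £61000 → (£798000 − £61000) × 3.05% × 262/365 = £16135.2521
Total = £18553.7767

£18553.78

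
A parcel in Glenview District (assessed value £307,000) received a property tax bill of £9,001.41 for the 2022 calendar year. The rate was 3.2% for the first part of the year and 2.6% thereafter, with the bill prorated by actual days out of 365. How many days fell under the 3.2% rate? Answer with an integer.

Let d = days at the first rate; then 365 − d days at the second rate.
£307,000 × [3.2%·d + 2.6%·(365−d)] / 365 = £9,001.41
Solving gives d = 202, so the new rate took effect on July 22, 2022.

202 days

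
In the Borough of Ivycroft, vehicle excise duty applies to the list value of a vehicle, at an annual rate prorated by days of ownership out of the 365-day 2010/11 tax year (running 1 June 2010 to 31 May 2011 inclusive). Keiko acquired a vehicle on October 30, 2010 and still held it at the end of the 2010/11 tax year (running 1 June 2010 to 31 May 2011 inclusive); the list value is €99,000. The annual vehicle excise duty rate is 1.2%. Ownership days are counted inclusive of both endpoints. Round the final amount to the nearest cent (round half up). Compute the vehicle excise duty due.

Days held (October 30, 2010 – May 31, 2011): 214 out of 365
Tax = €99,000 × 1.2% × 214/365 = €696.5260

€696.53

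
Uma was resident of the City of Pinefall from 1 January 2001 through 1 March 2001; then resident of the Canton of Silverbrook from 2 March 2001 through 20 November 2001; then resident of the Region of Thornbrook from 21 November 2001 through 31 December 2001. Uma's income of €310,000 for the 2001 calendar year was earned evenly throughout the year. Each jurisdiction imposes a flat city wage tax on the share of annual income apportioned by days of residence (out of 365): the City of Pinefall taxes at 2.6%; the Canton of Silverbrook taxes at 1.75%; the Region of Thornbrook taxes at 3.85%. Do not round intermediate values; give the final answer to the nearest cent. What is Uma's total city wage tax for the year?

€6,589.41

The City of Pinefall, 1 January – 1 March 2001: 60 days → €310,000 × 2.6% × 60/365 = €1,324.9315
The Canton of Silverbrook, 2 March – 20 November 2001: 264 days → €310,000 × 1.75% × 264/365 = €3,923.8356
The Region of Thornbrook, 21 November – 31 December 2001: 41 days → €310,000 × 3.85% × 41/365 = €1,340.6438
Total = €6,589.4110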